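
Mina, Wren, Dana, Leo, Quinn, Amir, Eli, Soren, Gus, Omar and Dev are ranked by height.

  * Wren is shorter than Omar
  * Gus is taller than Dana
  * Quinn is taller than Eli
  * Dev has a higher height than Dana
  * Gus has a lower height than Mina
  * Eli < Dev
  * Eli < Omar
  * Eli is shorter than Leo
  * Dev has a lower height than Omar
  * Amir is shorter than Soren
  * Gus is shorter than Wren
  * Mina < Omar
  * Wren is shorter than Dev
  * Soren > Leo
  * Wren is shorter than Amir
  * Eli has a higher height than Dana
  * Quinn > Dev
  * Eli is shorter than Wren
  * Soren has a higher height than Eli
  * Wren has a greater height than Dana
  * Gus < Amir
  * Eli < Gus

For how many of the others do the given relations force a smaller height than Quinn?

5

The elements the relations force below Quinn are Dana, Eli, Gus, Wren, Dev — no chain reaches any other.
That is 5.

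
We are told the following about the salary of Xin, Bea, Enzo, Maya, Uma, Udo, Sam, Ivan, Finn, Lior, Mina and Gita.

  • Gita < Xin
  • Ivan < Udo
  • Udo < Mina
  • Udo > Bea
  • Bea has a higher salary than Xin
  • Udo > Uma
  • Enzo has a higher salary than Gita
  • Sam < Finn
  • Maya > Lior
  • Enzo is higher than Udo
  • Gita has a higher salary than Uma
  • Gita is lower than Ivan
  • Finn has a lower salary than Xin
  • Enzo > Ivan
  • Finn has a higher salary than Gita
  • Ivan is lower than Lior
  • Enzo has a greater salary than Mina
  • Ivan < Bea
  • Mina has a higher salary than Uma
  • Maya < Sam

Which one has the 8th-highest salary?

Maya

Chaining the given pairs: Uma < Gita < Ivan < Lior < Maya < Sam < Finn < Xin < Bea < Udo < Mina < Enzo.
The 8th largest is Maya.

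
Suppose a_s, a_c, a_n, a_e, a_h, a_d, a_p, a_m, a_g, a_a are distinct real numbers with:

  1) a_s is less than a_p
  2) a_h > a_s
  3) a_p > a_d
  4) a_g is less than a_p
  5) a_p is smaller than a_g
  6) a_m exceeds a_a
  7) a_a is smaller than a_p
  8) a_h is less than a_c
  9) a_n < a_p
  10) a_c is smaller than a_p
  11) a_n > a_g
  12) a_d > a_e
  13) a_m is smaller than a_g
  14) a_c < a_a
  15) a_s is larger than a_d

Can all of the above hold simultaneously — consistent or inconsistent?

inconsistent

We have a_p < a_g stated directly, yet also a_g < a_n < a_p by chaining the others — so a_g < a_p. Contradiction.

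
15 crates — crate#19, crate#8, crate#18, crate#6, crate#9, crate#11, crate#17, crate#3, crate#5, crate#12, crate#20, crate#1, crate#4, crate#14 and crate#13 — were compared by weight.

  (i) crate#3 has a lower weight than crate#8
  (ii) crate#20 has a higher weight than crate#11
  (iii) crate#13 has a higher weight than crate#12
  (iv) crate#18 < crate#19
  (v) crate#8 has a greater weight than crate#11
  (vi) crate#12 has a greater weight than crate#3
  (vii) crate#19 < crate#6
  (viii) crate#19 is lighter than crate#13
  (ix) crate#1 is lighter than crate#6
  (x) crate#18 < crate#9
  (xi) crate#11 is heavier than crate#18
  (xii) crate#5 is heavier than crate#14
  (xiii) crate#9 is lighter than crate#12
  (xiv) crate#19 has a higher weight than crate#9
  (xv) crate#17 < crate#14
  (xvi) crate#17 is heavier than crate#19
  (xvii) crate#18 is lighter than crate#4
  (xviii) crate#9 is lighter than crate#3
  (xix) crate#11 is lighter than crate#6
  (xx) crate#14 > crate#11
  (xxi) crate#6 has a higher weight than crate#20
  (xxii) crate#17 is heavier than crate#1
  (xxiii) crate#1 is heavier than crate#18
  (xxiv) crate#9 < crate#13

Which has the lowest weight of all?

Chaining upward from crate#18: directly above it, crate#9, crate#19, crate#1, crate#11, crate#4; then crate#20, crate#17, crate#3, crate#8, crate#12, crate#14, crate#6, crate#13; then crate#5.
That covers every other element, and nothing is given below crate#18, so crate#18 is the lowest weight.

crate#18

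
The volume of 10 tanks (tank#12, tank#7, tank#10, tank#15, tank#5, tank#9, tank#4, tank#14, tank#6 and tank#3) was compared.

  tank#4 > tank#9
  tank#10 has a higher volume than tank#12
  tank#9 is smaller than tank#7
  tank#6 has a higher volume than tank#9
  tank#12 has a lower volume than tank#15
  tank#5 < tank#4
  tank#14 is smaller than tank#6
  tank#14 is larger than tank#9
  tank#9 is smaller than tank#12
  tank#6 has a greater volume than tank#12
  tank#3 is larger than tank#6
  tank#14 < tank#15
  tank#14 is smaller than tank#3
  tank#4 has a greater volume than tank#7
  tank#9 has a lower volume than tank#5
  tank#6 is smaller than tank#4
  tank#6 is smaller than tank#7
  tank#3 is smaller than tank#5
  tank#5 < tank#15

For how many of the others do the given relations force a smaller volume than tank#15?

The elements the relations force below tank#15 are tank#9, tank#12, tank#14, tank#6, tank#3, tank#5 — no chain reaches any other.
That is 6.

6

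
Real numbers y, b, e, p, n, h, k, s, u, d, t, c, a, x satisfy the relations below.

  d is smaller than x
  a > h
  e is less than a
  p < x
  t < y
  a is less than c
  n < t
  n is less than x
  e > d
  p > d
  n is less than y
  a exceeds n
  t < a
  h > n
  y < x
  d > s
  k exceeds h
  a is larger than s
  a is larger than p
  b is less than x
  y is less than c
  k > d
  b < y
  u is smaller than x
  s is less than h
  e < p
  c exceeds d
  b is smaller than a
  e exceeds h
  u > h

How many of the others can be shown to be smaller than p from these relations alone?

5

From p the given relations immediately reach d, e.
From those, s, h — 4 in total.
From those, n — 5 in total.
No other element is forced below p by the given relations, so the count is 5.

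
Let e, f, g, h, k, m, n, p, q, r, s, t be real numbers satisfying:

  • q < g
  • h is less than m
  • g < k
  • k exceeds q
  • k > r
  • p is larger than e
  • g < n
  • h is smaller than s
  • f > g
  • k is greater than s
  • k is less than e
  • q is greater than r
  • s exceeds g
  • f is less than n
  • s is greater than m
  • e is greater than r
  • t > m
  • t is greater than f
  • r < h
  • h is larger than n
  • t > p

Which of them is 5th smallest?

Piecing the relations together gives one ordering: r < q < g < f < n < h < m < s < k < e < p < t.
Counting 5 from the smallest end gives n.

n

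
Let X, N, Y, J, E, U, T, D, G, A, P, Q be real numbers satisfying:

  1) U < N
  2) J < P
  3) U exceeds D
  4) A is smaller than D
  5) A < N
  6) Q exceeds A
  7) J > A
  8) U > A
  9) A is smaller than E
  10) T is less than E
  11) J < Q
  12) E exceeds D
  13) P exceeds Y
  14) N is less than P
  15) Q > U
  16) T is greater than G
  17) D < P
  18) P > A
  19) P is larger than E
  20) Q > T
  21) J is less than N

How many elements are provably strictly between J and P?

1

Chaining upward from J reaches: N, Q.
Chaining downward from P reaches: A, G, T, Y, D, U, N, E.
Strictly between J and P are those in both lists: N — 1 element.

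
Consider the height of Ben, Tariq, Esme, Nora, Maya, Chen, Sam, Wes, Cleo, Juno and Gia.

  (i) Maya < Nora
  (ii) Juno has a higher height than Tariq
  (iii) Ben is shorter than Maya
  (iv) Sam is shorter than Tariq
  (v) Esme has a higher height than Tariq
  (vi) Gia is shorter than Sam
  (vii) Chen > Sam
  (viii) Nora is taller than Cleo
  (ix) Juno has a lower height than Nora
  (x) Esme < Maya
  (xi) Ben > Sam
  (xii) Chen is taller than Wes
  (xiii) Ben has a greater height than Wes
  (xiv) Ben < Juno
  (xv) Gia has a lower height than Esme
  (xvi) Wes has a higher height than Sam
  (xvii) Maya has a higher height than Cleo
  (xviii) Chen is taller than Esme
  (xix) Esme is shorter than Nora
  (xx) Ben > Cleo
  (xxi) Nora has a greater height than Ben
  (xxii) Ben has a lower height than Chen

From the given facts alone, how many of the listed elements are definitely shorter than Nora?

The elements the relations force below Nora are Gia, Sam, Wes, Cleo, Ben, Tariq, Esme, Juno, Maya — no chain reaches any other.
That is 9.

9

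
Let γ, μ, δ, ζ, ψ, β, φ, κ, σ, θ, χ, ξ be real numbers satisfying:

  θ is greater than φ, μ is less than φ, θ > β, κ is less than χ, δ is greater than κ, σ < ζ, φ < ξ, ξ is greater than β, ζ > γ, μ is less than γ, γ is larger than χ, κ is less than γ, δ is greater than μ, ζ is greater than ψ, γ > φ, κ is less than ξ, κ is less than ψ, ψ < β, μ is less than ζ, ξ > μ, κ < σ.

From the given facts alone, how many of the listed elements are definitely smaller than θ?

5

From θ the given relations immediately reach φ, β.
From those, ψ, μ — 4 in total.
From those, κ — 5 in total.
Nothing else is reachable below θ; 5 in all.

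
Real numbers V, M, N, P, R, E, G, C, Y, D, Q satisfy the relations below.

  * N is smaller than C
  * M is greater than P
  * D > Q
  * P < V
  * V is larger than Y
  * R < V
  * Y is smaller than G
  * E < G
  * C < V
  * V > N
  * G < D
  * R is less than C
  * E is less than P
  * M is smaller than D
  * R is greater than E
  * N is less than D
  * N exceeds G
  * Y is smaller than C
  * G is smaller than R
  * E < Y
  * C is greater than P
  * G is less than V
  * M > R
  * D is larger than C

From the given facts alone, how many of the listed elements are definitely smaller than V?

Directly below V: Y, G, R, P, N, C.
One step further: E (7 so far).
Nothing else is reachable below V; 7 in all.

7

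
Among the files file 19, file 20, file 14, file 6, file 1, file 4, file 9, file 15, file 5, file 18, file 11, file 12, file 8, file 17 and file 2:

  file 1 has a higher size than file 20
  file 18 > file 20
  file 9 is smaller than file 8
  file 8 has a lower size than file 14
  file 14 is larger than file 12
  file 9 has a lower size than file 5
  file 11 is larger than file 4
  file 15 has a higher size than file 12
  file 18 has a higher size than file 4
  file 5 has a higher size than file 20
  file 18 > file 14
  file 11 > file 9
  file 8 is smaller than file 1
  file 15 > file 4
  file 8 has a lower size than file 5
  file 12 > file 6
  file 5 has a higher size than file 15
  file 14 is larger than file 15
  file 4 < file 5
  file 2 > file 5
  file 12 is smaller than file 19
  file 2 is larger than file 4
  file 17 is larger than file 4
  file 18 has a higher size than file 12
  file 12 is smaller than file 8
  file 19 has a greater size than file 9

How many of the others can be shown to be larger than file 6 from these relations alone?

From file 6 the given relations immediately reach file 12.
From those, file 8, file 15, file 14, file 19, file 18 — 6 in total.
From those, file 1, file 5 — 8 in total.
From those, file 2 — 9 in total.
No other element is forced above file 6 by the given relations, so the count is 9.

9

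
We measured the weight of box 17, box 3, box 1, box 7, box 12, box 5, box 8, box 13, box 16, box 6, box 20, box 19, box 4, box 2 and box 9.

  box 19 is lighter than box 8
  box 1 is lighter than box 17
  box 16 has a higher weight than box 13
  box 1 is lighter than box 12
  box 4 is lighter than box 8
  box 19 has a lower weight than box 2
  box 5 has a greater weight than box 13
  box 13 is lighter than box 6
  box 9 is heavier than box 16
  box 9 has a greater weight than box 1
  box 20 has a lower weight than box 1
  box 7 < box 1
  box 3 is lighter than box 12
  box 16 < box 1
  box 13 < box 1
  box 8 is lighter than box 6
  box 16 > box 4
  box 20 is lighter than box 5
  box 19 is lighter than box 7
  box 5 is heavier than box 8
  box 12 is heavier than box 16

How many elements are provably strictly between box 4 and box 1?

The relations place box 4 below box 1. An element lies strictly between them when it is forced above box 4 and also forced below box 1.
Above box 4: {box 8, box 16, box 17, box 12, box 9, box 6, box 5}. Below box 1: {box 19, box 20, box 7, box 13, box 16}.
Intersection: {box 16} — 1.

1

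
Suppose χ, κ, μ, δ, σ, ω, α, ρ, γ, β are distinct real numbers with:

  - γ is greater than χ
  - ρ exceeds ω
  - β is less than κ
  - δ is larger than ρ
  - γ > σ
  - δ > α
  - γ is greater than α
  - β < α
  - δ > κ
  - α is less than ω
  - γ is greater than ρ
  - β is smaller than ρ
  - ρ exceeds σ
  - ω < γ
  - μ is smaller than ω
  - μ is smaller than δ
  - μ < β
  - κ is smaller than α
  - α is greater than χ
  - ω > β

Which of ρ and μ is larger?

ρ

The relevant relations are μ < β; β < κ; κ < α; α < ω; ω < ρ.
Chaining these gives μ < β < κ < α < ω < ρ.
So μ < ρ; ρ is the larger of the two.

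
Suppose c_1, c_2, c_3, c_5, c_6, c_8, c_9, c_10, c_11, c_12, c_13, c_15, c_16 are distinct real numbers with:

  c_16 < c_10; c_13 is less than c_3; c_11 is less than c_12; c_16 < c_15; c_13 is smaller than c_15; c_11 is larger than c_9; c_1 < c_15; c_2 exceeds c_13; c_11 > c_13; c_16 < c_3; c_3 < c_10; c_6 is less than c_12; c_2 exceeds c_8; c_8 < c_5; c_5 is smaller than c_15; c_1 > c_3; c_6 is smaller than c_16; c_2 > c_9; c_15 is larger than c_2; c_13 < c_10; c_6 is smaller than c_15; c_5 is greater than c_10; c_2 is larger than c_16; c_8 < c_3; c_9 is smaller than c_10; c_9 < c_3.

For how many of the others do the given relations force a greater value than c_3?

From c_3 the given relations immediately reach c_10, c_1.
From those, c_5, c_15 — 4 in total.
Nothing else is reachable above c_3; 4 in all.

4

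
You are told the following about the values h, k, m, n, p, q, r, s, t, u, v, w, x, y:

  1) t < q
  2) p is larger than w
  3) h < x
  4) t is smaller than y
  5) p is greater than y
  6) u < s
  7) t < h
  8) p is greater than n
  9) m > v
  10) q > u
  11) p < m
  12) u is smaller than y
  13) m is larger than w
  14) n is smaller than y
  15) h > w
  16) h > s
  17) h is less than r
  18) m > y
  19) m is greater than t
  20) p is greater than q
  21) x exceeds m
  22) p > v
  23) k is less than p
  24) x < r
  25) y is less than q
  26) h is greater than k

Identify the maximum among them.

r

Chaining downward from r: directly below it, h, x; then k, t, s, w, m; then v, u, y, p; then n, q.
That covers every other element, and nothing is given above r, so r is the maximum.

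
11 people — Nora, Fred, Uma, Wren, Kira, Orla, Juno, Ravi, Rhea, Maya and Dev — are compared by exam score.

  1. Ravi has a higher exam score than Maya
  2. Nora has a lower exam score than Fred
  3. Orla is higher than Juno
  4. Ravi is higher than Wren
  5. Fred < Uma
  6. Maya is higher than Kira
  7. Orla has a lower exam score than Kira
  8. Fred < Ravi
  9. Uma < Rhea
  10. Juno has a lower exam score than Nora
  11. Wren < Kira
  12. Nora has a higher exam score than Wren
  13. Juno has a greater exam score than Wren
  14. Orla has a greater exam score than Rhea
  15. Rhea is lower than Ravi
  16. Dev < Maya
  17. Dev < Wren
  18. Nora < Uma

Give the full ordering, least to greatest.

The consecutive links are each given: Dev < Wren; Wren < Juno; Juno < Nora; Nora < Fred; Fred < Uma; Uma < Rhea; Rhea < Orla; Orla < Kira; Kira < Maya; Maya < Ravi.

Dev < Wren < Juno < Nora < Fred < Uma < Rhea < Orla < Kira < Maya < Ravi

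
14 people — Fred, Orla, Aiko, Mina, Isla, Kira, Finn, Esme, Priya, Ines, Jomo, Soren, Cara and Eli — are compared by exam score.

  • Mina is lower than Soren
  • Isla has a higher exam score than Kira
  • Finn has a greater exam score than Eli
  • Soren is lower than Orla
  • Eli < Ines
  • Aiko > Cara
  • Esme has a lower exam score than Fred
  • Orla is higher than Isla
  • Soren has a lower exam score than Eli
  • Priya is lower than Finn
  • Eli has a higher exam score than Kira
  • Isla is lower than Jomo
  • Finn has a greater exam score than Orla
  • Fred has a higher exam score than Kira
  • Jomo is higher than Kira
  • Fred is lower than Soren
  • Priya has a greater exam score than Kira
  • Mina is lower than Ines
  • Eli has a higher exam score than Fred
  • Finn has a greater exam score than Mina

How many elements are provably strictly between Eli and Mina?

Chaining upward from Mina reaches: Soren, Orla, Ines, Finn.
Chaining downward from Eli reaches: Esme, Kira, Fred, Soren.
Strictly between Mina and Eli are those in both lists: Soren — 1 element.

1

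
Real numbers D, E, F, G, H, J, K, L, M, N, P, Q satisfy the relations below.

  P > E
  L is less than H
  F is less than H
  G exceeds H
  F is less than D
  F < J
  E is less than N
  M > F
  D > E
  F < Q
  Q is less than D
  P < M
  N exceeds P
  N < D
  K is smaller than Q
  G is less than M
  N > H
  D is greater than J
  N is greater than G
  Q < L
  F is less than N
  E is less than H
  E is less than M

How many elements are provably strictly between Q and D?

Chaining upward from Q reaches: L, H, G, M, N.
Chaining downward from D reaches: F, K, E, P, J, L, H, G, N.
Strictly between Q and D are those in both lists: L, H, G, N — 4 elements.

4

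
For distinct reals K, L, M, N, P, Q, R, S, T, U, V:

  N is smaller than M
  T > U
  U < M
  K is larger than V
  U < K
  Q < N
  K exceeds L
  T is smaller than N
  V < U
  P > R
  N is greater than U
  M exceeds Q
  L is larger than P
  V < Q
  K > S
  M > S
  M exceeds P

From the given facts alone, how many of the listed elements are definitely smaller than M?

8

Directly below M: Q, U, N, S, P.
One step further: V, T, R (8 so far).
No other element is forced below M by the given relations, so the count is 8.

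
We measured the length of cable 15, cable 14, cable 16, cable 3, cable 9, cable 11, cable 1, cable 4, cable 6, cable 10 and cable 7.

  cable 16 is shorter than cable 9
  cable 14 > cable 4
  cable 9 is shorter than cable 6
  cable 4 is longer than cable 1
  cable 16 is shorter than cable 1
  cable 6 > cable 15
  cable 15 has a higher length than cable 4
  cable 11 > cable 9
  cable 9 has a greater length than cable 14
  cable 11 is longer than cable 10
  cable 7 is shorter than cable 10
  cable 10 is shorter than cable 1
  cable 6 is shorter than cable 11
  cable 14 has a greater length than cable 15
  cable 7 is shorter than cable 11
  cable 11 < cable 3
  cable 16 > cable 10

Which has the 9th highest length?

The consecutive relations fix a unique order: cable 7 < cable 10 < cable 16 < cable 1 < cable 4 < cable 15 < cable 14 < cable 9 < cable 6 < cable 11 < cable 3.
Counting 9 from the largest end gives cable 16.

cable 16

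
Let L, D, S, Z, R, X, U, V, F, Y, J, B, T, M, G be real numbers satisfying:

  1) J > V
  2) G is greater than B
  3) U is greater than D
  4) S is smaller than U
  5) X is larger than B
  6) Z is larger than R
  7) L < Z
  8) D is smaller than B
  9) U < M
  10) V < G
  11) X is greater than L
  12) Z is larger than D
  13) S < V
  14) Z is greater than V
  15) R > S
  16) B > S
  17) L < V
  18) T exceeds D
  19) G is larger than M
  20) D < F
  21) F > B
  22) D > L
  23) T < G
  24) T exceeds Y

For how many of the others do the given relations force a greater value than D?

8

Directly above D: B, U, F, T, Z.
One step further: X, M, G (8 so far).
Nothing else is reachable above D; 8 in all.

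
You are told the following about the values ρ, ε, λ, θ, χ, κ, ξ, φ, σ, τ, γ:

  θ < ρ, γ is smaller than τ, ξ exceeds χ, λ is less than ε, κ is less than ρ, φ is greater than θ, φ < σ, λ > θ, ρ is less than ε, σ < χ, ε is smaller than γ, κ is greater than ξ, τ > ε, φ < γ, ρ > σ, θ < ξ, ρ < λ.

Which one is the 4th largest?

λ

Chaining the given pairs: θ < φ < σ < χ < ξ < κ < ρ < λ < ε < γ < τ.
The 4th largest is λ.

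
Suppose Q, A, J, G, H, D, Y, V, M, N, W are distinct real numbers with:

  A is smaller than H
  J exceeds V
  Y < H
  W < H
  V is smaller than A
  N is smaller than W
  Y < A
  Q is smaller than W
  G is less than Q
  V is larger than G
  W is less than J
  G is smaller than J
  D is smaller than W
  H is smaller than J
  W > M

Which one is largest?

Chaining downward from J: directly below it, G, V, W, H; then M, D, Q, Y, N, A.
That covers every other element, and nothing is given above J, so J is the largest.

J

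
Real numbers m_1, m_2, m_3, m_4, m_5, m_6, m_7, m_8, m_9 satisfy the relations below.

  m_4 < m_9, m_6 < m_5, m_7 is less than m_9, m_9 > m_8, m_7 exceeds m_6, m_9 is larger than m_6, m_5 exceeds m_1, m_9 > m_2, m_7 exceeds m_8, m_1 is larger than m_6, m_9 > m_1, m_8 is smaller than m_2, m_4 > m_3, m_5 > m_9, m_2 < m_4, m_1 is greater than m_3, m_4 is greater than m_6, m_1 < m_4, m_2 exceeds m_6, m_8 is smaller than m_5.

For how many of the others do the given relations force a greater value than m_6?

6

From m_6 the given relations immediately reach m_2, m_7, m_1, m_4, m_9, m_5.
Nothing else is reachable above m_6; 6 in all.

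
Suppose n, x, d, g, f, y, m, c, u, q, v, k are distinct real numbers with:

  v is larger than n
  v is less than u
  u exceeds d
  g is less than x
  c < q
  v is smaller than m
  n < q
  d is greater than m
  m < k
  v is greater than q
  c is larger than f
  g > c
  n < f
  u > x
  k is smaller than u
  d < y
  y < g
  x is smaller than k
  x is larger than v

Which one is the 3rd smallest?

c

Piecing the relations together gives one ordering: n < f < c < q < v < m < d < y < g < x < k < u.
Counting 3 from the smallest end gives c.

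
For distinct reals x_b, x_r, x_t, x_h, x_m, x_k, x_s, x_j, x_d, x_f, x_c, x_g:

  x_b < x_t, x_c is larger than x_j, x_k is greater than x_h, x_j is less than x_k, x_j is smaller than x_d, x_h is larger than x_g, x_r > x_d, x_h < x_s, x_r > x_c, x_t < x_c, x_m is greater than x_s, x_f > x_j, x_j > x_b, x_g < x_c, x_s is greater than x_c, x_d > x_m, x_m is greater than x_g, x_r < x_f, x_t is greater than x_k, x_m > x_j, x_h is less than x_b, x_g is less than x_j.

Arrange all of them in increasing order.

x_g < x_h < x_b < x_j < x_k < x_t < x_c < x_s < x_m < x_d < x_r < x_f

The consecutive links are each given: x_g < x_h; x_h < x_b; x_b < x_j; x_j < x_k; x_k < x_t; x_t < x_c; x_c < x_s; x_s < x_m; x_m < x_d; x_d < x_r; x_r < x_f.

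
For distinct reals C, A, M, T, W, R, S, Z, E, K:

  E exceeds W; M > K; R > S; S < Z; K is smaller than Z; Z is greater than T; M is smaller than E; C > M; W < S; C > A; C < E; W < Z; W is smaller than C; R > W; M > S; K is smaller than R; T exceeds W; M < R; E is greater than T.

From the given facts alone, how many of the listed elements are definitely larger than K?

Directly above K: M, Z, R.
One step further: C, E (5 so far).
No other element is forced above K by the given relations, so the count is 5.

5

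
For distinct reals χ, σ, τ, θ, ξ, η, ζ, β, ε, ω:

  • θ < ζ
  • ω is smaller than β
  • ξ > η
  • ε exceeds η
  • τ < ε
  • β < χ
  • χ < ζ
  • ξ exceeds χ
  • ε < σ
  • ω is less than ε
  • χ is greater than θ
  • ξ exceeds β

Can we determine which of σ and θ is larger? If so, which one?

Following every chain through θ: above θ we get χ, ξ, ζ.
σ is not reached, and no chain runs the other way from σ to θ.
So the given relations leave the order of θ and σ undetermined.

undetermined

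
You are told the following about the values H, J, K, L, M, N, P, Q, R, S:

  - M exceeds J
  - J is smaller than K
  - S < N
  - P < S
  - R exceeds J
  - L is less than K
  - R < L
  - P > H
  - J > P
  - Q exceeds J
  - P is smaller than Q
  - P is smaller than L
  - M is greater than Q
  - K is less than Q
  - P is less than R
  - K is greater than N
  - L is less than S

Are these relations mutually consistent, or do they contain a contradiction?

consistent

Every relation is compatible with H < P < J < R < L < S < N < K < Q < M; the set is consistent.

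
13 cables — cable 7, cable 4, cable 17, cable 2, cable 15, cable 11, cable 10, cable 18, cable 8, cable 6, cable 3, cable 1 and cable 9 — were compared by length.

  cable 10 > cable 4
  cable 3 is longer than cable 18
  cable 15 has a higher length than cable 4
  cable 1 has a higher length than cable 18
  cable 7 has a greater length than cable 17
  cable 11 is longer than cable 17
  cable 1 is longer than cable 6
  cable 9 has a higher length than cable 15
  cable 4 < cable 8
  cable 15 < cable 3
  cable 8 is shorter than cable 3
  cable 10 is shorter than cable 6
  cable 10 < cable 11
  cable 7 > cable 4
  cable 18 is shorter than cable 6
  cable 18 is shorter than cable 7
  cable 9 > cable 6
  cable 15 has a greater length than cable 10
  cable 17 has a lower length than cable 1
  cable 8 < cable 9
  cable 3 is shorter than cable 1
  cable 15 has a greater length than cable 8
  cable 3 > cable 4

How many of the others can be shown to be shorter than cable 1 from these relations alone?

8

Directly below cable 1: cable 18, cable 17, cable 6, cable 3.
One step further: cable 4, cable 8, cable 10, cable 15 (8 so far).
No other element is forced below cable 1 by the given relations, so the count is 8.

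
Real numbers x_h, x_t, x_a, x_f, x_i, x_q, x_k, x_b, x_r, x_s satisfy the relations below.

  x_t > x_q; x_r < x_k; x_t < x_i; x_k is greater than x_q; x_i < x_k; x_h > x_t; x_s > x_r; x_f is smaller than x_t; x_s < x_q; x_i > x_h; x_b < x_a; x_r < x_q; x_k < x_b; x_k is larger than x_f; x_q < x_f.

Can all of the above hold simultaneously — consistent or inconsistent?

The single ordering x_r < x_s < x_q < x_f < x_t < x_h < x_i < x_k < x_b < x_a satisfies every listed relation, so no contradiction arises.

consistent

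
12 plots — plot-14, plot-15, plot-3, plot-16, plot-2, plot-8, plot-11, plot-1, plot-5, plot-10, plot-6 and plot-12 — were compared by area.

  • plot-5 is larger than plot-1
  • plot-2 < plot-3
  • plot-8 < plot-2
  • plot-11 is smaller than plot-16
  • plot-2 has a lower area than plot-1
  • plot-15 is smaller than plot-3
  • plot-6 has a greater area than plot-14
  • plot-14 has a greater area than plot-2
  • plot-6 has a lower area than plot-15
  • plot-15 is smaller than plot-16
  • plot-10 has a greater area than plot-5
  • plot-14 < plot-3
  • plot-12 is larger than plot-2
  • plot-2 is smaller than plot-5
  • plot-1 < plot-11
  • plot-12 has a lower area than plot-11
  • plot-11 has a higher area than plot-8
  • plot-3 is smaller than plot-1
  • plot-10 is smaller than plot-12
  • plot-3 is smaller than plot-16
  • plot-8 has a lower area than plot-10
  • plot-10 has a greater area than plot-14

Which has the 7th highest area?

Chaining the given pairs: plot-8 < plot-2 < plot-14 < plot-6 < plot-15 < plot-3 < plot-1 < plot-5 < plot-10 < plot-12 < plot-11 < plot-16.
The 7th largest is plot-3.

plot-3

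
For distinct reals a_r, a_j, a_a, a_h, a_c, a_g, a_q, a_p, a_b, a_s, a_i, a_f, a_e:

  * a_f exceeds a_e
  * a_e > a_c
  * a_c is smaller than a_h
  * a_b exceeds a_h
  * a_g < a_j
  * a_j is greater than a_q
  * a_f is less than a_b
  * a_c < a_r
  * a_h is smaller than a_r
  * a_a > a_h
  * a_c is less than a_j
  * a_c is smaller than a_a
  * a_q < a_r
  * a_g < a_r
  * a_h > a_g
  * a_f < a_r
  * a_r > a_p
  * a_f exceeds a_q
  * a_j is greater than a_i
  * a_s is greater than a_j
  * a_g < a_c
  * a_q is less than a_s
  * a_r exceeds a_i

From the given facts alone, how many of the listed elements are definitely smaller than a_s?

5

From a_s the given relations immediately reach a_q, a_j.
From those, a_g, a_c, a_i — 5 in total.
No other element is forced below a_s by the given relations, so the count is 5.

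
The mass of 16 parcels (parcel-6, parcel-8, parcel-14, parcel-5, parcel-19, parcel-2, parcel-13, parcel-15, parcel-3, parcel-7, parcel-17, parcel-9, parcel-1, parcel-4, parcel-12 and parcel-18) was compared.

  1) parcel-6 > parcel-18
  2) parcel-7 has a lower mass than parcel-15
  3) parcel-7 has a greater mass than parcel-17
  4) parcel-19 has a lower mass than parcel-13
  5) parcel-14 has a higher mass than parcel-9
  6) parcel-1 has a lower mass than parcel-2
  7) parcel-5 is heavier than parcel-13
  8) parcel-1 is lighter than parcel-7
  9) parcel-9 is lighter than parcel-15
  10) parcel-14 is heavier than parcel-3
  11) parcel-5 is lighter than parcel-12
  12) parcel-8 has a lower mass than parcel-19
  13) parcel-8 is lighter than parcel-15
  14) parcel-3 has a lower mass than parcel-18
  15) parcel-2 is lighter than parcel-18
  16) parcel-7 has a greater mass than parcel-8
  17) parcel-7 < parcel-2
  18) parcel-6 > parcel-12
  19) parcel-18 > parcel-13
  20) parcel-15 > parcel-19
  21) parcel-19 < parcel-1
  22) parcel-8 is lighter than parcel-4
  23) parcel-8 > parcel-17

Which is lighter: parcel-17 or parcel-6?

parcel-17 < parcel-8 and parcel-8 < parcel-19 give parcel-17 < parcel-19.
With parcel-19 < parcel-1: parcel-17 < parcel-8 < parcel-19 < parcel-1.
With parcel-1 < parcel-2: parcel-17 < parcel-8 < parcel-19 < parcel-1 < parcel-2.
Then parcel-2 < parcel-18 extends the chain to parcel-18.
With parcel-18 < parcel-6: parcel-17 < parcel-8 < parcel-19 < parcel-1 < parcel-2 < parcel-18 < parcel-6.
So parcel-17 < parcel-6; parcel-17 is the lighter of the two.

parcel-17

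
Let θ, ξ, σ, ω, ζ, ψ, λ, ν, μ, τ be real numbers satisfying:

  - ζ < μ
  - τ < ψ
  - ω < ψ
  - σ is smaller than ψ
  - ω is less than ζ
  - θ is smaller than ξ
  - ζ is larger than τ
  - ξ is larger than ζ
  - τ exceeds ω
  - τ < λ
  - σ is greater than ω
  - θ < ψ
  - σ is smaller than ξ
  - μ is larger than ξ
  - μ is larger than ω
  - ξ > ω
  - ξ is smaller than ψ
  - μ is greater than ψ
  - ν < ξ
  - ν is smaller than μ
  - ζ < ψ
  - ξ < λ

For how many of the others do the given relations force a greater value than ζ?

4

The elements the relations force above ζ are ξ, λ, ψ, μ — no chain reaches any other.
That is 4.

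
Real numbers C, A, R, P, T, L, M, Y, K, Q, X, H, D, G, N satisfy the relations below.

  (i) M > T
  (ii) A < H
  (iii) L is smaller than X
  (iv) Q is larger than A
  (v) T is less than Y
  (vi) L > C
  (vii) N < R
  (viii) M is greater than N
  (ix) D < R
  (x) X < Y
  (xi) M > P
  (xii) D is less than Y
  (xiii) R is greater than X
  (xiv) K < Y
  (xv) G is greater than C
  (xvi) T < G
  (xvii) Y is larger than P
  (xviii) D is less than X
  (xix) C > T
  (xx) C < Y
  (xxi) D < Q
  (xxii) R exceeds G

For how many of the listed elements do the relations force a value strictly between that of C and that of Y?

The relations place C below Y. An element lies strictly between them when it is forced above C and also forced below Y.
Above C: {L, G, X, R}. Below Y: {T, K, D, L, P, X}.
Intersection: {L, X} — 2.

2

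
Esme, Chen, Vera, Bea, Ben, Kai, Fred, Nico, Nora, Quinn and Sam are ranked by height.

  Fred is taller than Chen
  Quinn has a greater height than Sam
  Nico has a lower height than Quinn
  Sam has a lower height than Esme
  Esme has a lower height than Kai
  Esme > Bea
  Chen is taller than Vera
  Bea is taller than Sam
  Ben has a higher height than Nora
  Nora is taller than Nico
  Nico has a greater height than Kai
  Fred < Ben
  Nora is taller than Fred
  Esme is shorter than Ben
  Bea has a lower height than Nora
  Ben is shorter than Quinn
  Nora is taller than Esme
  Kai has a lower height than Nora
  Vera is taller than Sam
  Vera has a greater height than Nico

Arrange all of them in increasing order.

Sam < Bea < Esme < Kai < Nico < Vera < Chen < Fred < Nora < Ben < Quinn

The consecutive links are each given: Sam < Bea; Bea < Esme; Esme < Kai; Kai < Nico; Nico < Vera; Vera < Chen; Chen < Fred; Fred < Nora; Nora < Ben; Ben < Quinn.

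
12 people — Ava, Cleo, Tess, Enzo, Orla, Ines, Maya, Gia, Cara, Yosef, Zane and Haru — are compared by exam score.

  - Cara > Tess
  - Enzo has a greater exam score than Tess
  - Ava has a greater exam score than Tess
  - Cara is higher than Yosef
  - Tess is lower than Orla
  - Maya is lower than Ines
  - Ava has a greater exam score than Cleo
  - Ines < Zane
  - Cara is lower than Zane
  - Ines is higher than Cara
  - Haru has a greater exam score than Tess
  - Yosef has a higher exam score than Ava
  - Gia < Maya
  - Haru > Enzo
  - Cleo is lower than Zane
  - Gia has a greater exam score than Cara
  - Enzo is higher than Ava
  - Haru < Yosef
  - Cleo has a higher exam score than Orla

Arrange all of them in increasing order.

Each adjacent pair is fixed by a given relation: Tess < Orla; Orla < Cleo; Cleo < Ava; Ava < Enzo; Enzo < Haru; Haru < Yosef; Yosef < Cara; Cara < Gia; Gia < Maya; Maya < Ines; Ines < Zane. Chaining them end to end gives the full order.

Tess < Orla < Cleo < Ava < Enzo < Haru < Yosef < Cara < Gia < Maya < Ines < Zane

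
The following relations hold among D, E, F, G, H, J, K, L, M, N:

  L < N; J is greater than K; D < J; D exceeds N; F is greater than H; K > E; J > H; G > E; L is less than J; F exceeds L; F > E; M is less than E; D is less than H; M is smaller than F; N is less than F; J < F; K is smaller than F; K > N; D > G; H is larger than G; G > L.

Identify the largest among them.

F

Chaining downward from F: directly below it, L, N, M, E, K, H, J; then G, D.
That covers every other element, and nothing is given above F, so F is the largest.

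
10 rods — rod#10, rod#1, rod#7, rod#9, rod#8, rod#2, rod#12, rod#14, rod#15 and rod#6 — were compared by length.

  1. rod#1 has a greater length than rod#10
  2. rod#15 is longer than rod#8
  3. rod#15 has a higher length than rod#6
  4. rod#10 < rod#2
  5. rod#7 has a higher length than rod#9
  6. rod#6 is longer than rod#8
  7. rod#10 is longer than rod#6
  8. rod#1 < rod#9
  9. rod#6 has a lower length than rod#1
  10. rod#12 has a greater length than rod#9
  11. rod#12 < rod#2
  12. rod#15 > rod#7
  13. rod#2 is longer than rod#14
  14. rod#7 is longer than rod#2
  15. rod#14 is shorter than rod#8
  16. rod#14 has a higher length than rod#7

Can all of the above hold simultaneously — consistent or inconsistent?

We have rod#7 < rod#14 stated directly, yet also rod#14 < rod#8 < rod#6 < rod#10 < rod#1 < rod#9 < rod#12 < rod#2 < rod#7 by chaining the others — so rod#14 < rod#7. Contradiction.

inconsistent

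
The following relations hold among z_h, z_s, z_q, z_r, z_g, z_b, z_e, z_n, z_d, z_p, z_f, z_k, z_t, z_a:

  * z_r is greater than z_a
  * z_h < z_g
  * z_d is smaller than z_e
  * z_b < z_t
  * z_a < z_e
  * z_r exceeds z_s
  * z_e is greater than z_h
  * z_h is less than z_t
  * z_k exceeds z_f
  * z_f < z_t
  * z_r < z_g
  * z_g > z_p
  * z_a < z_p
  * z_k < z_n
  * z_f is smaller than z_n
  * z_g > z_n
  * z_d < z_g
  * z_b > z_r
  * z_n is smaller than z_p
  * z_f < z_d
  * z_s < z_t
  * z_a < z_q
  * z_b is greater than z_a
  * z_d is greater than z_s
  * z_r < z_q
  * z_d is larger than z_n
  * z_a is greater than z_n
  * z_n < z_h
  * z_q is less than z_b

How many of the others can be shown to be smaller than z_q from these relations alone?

Directly below z_q: z_a, z_r.
One step further: z_n, z_s (4 so far).
One step further: z_f, z_k (6 so far).
Nothing else is reachable below z_q; 6 in all.

6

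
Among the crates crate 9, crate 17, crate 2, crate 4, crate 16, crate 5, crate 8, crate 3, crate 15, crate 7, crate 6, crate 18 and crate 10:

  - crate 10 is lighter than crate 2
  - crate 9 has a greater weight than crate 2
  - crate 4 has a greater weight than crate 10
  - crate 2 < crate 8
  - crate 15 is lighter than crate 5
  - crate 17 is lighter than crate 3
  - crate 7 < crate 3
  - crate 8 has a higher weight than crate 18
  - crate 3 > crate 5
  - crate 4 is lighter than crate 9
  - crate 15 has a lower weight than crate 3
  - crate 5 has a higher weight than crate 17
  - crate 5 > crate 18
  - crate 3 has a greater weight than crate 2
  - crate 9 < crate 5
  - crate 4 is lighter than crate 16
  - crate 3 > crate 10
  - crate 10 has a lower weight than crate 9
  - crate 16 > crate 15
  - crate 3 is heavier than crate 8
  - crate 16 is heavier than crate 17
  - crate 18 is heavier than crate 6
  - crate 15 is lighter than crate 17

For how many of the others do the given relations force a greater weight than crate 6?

The elements the relations force above crate 6 are crate 18, crate 8, crate 5, crate 3 — no chain reaches any other.
That is 4.

4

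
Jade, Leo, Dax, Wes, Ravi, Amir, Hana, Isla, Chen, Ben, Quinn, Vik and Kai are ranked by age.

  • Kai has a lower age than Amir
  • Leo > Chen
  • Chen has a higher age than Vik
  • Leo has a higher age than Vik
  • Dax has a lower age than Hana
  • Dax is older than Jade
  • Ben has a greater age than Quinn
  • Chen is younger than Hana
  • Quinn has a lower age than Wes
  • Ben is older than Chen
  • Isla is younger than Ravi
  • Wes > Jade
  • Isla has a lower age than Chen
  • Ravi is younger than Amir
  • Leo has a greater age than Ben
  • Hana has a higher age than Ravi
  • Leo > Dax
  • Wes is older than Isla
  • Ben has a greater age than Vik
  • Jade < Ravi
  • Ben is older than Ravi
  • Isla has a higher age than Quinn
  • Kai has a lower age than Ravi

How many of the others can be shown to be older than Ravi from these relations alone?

4

From Ravi the given relations immediately reach Ben, Amir, Hana.
From those, Leo — 4 in total.
Nothing else is reachable above Ravi; 4 in all.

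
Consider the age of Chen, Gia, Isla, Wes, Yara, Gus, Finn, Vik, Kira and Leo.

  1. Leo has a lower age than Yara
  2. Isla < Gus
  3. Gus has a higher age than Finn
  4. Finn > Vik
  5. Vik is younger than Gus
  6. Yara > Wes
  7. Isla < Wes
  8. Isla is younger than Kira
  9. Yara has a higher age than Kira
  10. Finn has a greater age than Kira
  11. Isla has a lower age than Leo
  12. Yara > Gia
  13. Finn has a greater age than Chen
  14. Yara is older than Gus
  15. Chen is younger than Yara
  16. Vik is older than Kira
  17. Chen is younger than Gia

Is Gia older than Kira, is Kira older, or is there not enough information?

Following every chain through Kira: above Kira we get Vik, Finn, Gus, Yara; below Kira we get Isla.
Gia is not reached, and no chain runs the other way from Gia to Kira.
So the given relations leave the order of Kira and Gia undetermined.

undetermined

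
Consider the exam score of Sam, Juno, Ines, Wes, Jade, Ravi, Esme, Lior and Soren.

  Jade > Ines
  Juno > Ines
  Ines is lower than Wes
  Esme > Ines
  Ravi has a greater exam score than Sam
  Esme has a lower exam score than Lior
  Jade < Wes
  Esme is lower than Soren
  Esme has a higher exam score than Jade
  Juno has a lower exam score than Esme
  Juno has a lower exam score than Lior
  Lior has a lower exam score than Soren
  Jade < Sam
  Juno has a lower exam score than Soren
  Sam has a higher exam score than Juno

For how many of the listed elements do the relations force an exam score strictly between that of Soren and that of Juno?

2

The relations place Juno below Soren. An element lies strictly between them when it is forced above Juno and also forced below Soren.
Above Juno: {Esme, Lior, Sam, Ravi}. Below Soren: {Ines, Jade, Esme, Lior}.
Intersection: {Esme, Lior} — 2.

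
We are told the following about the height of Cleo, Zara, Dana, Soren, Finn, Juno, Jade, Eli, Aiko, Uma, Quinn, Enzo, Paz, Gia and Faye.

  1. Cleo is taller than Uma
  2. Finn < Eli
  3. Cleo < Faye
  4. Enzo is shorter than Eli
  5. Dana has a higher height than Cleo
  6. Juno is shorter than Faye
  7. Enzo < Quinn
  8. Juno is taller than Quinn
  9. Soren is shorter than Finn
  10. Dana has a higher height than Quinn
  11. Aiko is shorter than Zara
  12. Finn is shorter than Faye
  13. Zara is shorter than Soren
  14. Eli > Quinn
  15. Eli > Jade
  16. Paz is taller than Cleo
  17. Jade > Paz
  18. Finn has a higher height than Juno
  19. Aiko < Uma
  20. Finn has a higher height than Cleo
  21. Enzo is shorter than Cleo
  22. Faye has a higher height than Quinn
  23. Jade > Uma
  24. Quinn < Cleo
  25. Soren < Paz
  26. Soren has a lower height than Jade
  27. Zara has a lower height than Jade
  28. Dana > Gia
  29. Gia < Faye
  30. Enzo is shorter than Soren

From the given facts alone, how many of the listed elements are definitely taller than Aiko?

The elements the relations force above Aiko are Zara, Uma, Soren, Cleo, Paz, Jade, Finn, Dana, Faye, Eli — no chain reaches any other.
That is 10.

10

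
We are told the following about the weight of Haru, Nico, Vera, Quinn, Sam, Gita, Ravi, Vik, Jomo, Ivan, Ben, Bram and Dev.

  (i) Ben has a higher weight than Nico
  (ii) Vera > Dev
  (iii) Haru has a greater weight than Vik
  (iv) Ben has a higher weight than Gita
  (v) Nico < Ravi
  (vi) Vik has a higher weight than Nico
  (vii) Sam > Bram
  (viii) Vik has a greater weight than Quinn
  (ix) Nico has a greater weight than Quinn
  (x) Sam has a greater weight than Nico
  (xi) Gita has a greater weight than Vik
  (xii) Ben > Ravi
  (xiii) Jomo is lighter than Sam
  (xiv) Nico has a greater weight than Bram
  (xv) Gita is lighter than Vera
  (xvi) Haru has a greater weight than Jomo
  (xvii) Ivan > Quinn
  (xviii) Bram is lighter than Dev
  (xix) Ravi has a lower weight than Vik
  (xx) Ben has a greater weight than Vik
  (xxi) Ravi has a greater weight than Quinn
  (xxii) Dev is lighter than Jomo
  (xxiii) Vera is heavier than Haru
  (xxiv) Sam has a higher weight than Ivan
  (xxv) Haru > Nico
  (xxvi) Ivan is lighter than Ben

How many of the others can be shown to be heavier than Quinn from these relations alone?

9

The elements the relations force above Quinn are Nico, Ravi, Ivan, Vik, Gita, Haru, Ben, Sam, Vera — no chain reaches any other.
That is 9.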